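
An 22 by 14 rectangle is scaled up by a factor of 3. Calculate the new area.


Original dimensions: 22 x 14
Enlargement factor = 3
New width = 22 * 3 = 66
New height = 14 * 3 = 42
New area = 66 * 42 = 2772

2772


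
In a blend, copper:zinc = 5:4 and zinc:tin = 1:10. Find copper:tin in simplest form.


Given a:b = 5:4 and b:c = 1:10
Make b consistent. Multiply first ratio by 1: a:b = 5:4
Multiply second ratio by 4: b:c = 4:40
Now b = 4 in both, so a:b:c = 5:4:40
Therefore a:c = 5:40
Simplify by GCD: a:c = 1:8

1:8


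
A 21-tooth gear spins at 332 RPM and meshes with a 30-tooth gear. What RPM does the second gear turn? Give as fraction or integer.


Gear ratio: teeth_A * RPM_A = teeth_B * RPM_B
21 * 332 = 30 * RPM_B
6972 = 30 * RPM_B
RPM_B = 6972 / 30
RPM_B = 1162/5

1162/5


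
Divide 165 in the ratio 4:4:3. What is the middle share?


Ratio = 4:4:3
Total parts = 4 + 4 + 3 = 11
Value per part = 165 / 11 = 15
First share = 4 * 15 = 60
Middle share = 4 * 15 = 60
Third share = 3 * 15 = 45

60


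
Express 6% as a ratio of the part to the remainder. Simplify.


Part = 6%, Remainder = 94%
Ratio = 6:94
GCD(6, 94) = 2
Simplify: 3:47 = 3:47

3:47


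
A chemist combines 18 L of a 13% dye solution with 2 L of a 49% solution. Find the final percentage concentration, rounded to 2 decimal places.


Solute in mixture 1 = 13% of 18 L = 18*13/100 = 117/50 L
Solute in mixture 2 = 49% of 2 L = 2*49/100 = 49/50 L
Total solute = 117/50 + 49/50 = 83/25 L
Total volume = 18 + 2 = 20 L
Final concentration = 83/25/20 * 100 = 16.60%

16.60


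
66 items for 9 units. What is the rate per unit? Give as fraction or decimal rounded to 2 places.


Total items = 66
Number of units = 9
Unit rate = 66 / 9
= 7.33 items per unit

7.33


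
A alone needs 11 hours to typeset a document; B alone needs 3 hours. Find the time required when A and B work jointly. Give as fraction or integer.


Rate of A = 1/11 job per hour
Rate of B = 1/3 job per hour
Combined rate = 1/11 + 1/3
Find common denominator: (3 + 11)/(11*3) = 14/33
Combined rate = 14/33 job per hour
Time together = 1 / (14/33) = 33/14 hours

33/14


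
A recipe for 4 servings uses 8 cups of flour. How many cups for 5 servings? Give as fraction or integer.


Original: 8 cups for 4 servings
Target servings = 5
Scaling factor = 5/4
New amount = 8 * 5/4
= 40/4
= 10 cups

10


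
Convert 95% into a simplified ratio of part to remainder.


Part = 95%, Remainder = 5%
Ratio = 95:5
GCD(95, 5) = 5
Simplify: 19:1 = 19:1

19:1


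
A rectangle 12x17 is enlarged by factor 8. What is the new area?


Original dimensions: 12 x 17
Enlargement factor = 8
New width = 12 * 8 = 96
New height = 17 * 8 = 136
New area = 96 * 136 = 13056

13056


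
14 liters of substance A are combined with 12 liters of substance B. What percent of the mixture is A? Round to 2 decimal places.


Volume of A = 14 L
Volume of B = 12 L
Total volume = 14 + 12 = 26 L
Percentage of A = (14/26) * 100
= 53.85%

53.85


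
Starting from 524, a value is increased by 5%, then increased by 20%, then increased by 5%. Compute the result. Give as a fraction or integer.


Start: 524
Step 1: increase by 5% => multiply by 105/100
  524 * 105/100 = 2751/5
Step 2: increase by 20% => multiply by 120/100
  2751/5 * 120/100 = 16506/25
Step 3: increase by 5% => multiply by 105/100
  16506/25 * 105/100 = 173313/250
Final value = 173313/250

173313/250


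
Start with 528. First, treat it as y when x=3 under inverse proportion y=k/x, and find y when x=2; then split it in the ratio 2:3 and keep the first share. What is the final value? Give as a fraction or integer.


Start with 528.
Step 1: Inverse prop: k = (528)*3; new y = k/2 = 528*3/2 = 792
Step 2: Split 2:3, first share = 792 * 2/5 = 1584/5
Final result = 1584/5

1584/5


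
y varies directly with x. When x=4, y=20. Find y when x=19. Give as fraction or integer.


Direct proportion: y = kx
Find k: k = 20/4 = 5
Compute y at x=19: y = 5 * 19
y = 95

95


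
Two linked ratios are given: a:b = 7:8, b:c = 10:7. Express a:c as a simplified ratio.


Given a:b = 7:8 and b:c = 10:7
Make b consistent. Multiply first ratio by 10: a:b = 70:80
Multiply second ratio by 8: b:c = 80:56
Now b = 80 in both, so a:b:c = 70:80:56
Therefore a:c = 70:56
Simplify by GCD: a:c = 5:4

5:4


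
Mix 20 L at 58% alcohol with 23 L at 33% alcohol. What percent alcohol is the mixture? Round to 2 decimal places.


Solute in mixture 1 = 58% of 20 L = 20*58/100 = 58/5 L
Solute in mixture 2 = 33% of 23 L = 23*33/100 = 759/100 L
Total solute = 58/5 + 759/100 = 1919/100 L
Total volume = 20 + 23 = 43 L
Final concentration = 1919/100/43 * 100 = 44.63%

44.63


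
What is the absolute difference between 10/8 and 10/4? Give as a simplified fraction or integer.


Simplify: 10/8 = 5/4 and 10/4 = 5/2
Find common denominator: LCD = 4
Convert: 5/4 and 10/4
Difference = |5 - 10|/4 = 5/4
Simplified = 5/4

5/4


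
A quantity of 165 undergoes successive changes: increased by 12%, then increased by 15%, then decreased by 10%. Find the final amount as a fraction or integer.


Start: 165
Step 1: increase by 12% => multiply by 112/100
  165 * 112/100 = 924/5
Step 2: increase by 15% => multiply by 115/100
  924/5 * 115/100 = 5313/25
Step 3: decrease by 10% => multiply by 90/100
  5313/25 * 90/100 = 47817/250
Final value = 47817/250

47817/250


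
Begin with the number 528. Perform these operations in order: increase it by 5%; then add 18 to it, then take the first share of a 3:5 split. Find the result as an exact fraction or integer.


Start with 528.
Step 1: Increase by 5%: 528 * 105/100 = 2772/5
Step 2: Add 18: 2772/5+18=2862/5; split 3:5 first = 2862/5*3/8 = 4293/20
Final result = 4293/20

4293/20


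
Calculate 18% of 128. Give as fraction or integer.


Compute 18% of 128
Convert percentage: 18% = 18/100
Multiply: 128 * 18/100
= 2304/100
= 576/25

576/25


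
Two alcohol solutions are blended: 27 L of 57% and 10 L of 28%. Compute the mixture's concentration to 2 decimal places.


Solute in mixture 1 = 57% of 27 L = 27*57/100 = 1539/100 L
Solute in mixture 2 = 28% of 10 L = 10*28/100 = 14/5 L
Total solute = 1539/100 + 14/5 = 1819/100 L
Total volume = 27 + 10 = 37 L
Final concentration = 1819/100/37 * 100 = 49.16%

49.16


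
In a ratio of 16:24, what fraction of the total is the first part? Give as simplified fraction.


Total parts = 16 + 24 = 40
First part fraction = 16/40
Simplify: 16/40 = 2/5

2/5


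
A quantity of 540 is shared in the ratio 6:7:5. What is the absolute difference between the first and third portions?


Total parts = 6 + 7 + 5 = 18
Value per part = 540 / 18 = 30
Shares: 6*30=180, 7*30=210, 5*30=150
First share = 180, third share = 150
Difference = |180 - 150| = 30

30


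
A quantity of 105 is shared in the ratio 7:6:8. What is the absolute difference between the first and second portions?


Total parts = 7 + 6 + 8 = 21
Value per part = 105 / 21 = 5
Shares: 7*5=35, 6*5=30, 8*5=40
First share = 35, second share = 30
Difference = |35 - 30| = 5

5


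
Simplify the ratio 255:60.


Find GCD(255, 60)
GCD = 15
Divide both by 15: 255/15 = 17, 60/15 = 4
Simplified ratio = 17:4

17:4


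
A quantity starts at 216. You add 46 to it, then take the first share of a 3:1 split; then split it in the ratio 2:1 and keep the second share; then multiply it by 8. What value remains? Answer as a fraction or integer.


Start with 216.
Step 1: Add 46: 216+46=262; split 3:1 first = 262*3/4 = 393/2
Step 2: Split 2:1, second share = 393/2 * 1/3 = 131/2
Step 3: Multiply by 8: 131/2 * 8 = 524
Final result = 524

524


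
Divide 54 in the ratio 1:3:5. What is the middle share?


Ratio = 1:3:5
Total parts = 1 + 3 + 5 = 9
Value per part = 54 / 9 = 6
First share = 1 * 6 = 6
Middle share = 3 * 6 = 18
Third share = 5 * 6 = 30

18


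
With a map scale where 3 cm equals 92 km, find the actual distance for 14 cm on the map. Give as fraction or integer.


Map scale: 3 cm = 92 km
Measured distance on map = 14 cm
Set up proportion: 14 * 92 / 3
= 1288 / 3
= 1288/3 km

1288/3


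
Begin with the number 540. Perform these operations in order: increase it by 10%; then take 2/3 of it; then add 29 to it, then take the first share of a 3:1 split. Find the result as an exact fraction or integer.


Start with 540.
Step 1: Increase by 10%: 540 * 110/100 = 594
Step 2: Take 2/3: 594 * 2/3 = 396
Step 3: Add 29: 396+29=425; split 3:1 first = 425*3/4 = 1275/4
Final result = 1275/4

1275/4


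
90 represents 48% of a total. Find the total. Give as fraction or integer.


Given: 90 is 48% of the whole
Set up: 90 = 48/100 * whole
whole = 90 * 100 / 48
whole = 9000 / 48
whole = 375/2

375/2


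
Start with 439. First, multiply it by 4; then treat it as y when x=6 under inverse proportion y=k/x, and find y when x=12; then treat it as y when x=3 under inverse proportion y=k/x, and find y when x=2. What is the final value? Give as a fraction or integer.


Start with 439.
Step 1: Multiply by 4: 439 * 4 = 1756
Step 2: Inverse prop: k = (1756)*6; new y = k/12 = 1756*6/12 = 878
Step 3: Inverse prop: k = (878)*3; new y = k/2 = 878*3/2 = 1317
Final result = 1317

1317


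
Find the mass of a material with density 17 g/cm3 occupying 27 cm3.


Using mass = density * volume
Density = 17 g/cm3
Volume = 27 cm3
Mass = 17 * 27
= 459 g

459


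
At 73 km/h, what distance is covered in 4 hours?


Using distance = speed * time
Speed = 73 km/h
Time = 4 hours
Distance = 73 * 4
= 292 km

292


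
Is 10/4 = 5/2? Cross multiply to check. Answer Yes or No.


Cross multiply to check 10/4 = 5/2
Left cross product: 10 * 2 = 20
Right cross product: 4 * 5 = 20
20 = 20
Equal, so proportions match => Yes

Yes


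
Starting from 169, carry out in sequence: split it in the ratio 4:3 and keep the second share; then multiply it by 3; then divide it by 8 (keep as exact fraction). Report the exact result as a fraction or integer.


Start with 169.
Step 1: Split 4:3, second share = 169 * 3/7 = 507/7
Step 2: Multiply by 3: 507/7 * 3 = 1521/7
Step 3: Divide by 8: 1521/7 / 8 = 1521/56
Final result = 1521/56

1521/56


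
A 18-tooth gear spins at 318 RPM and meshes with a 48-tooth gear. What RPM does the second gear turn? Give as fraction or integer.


Gear ratio: teeth_A * RPM_A = teeth_B * RPM_B
18 * 318 = 48 * RPM_B
5724 = 48 * RPM_B
RPM_B = 5724 / 48
RPM_B = 477/4

477/4


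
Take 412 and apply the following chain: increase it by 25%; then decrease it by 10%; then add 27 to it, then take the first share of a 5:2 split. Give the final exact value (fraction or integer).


Start with 412.
Step 1: Increase by 25%: 412 * 125/100 = 515
Step 2: Decrease by 10%: 515 * 90/100 = 927/2
Step 3: Add 27: 927/2+27=981/2; split 5:2 first = 981/2*5/7 = 4905/14
Final result = 4905/14

4905/14


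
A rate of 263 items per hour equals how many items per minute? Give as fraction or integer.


Converting from per hour to per minute
Rate = 263 items per hour
Divide by 60: 263/60
= 263/60 items per minute

263/60


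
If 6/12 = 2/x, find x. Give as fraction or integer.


Setting up: 6/12 = 2/x
Cross multiply: 6 * x = 12 * 2
6x = 24
x = 24/6
x = 4

4


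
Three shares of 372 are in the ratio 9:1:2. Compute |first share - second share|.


Total parts = 9 + 1 + 2 = 12
Value per part = 372 / 12 = 31
Shares: 9*31=279, 1*31=31, 2*31=62
First share = 279, second share = 31
Difference = |279 - 31| = 248

248


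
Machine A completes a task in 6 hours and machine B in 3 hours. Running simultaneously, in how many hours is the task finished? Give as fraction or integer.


Rate of A = 1/6 job per hour
Rate of B = 1/3 job per hour
Combined rate = 1/6 + 1/3
Find common denominator: (3 + 6)/(6*3) = 9/18
Combined rate = 1/2 job per hour
Time together = 1 / (1/2) = 2 hours

2


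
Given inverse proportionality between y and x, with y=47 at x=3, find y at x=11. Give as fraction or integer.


Inverse proportion: y = k/x
Find k: k = 3 * 47 = 141
Compute y at x=11: y = 141/11
y = 141/11

141/11


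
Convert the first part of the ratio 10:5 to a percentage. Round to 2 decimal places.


Total parts = 10 + 5 = 15
First part fraction = 10/15
Percentage = (10/15) * 100
= 0.666667 * 100
= 66.67%

66.67


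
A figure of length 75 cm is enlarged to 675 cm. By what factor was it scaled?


Original length = 75 cm
Scaled length = 675 cm
Scale factor = 675 / 75
= 9

9


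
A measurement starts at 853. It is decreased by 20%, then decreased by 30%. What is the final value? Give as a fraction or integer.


Start: 853
Step 1: decrease by 20% => multiply by 80/100
  853 * 80/100 = 3412/5
Step 2: decrease by 30% => multiply by 70/100
  3412/5 * 70/100 = 11942/25
Final value = 11942/25

11942/25


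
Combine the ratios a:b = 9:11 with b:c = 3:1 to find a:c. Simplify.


Given a:b = 9:11 and b:c = 3:1
Make b consistent. Multiply first ratio by 3: a:b = 27:33
Multiply second ratio by 11: b:c = 33:11
Now b = 33 in both, so a:b:c = 27:33:11
Therefore a:c = 27:11
Simplify by GCD: a:c = 27:11

27:11


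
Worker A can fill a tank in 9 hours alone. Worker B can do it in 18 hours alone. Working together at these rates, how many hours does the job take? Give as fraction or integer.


Rate of A = 1/9 job per hour
Rate of B = 1/18 job per hour
Combined rate = 1/9 + 1/18
Find common denominator: (18 + 9)/(9*18) = 27/162
Combined rate = 1/6 job per hour
Time together = 1 / (1/6) = 6 hours

6


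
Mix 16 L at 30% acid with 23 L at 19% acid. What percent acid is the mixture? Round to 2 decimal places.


Solute in mixture 1 = 30% of 16 L = 16*30/100 = 24/5 L
Solute in mixture 2 = 19% of 23 L = 23*19/100 = 437/100 L
Total solute = 24/5 + 437/100 = 917/100 L
Total volume = 16 + 23 = 39 L
Final concentration = 917/100/39 * 100 = 23.51%

23.51


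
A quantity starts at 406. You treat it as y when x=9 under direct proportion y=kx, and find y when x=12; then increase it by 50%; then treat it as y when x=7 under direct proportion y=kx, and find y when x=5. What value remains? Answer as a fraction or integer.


Start with 406.
Step 1: Direct prop: k = (406)/9; new y = k*12 = 406*12/9 = 1624/3
Step 2: Increase by 50%: 1624/3 * 150/100 = 812
Step 3: Direct prop: k = (812)/7; new y = k*5 = 812*5/7 = 580
Final result = 580

580


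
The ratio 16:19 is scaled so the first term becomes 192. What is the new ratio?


Original ratio: 16:19
First term target: 192
Scale factor = 192 / 16 = 12
Multiply second term: 19 * 12 = 228
Equivalent ratio = 192:228

192:228


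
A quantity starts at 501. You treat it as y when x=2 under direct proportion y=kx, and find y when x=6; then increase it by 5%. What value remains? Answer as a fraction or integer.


Start with 501.
Step 1: Direct prop: k = (501)/2; new y = k*6 = 501*6/2 = 1503
Step 2: Increase by 5%: 1503 * 105/100 = 31563/20
Final result = 31563/20

31563/20


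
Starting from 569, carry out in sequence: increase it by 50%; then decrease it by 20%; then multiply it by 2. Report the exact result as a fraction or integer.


Start with 569.
Step 1: Increase by 50%: 569 * 150/100 = 1707/2
Step 2: Decrease by 20%: 1707/2 * 80/100 = 3414/5
Step 3: Multiply by 2: 3414/5 * 2 = 6828/5
Final result = 6828/5

6828/5


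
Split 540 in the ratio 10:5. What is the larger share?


Total parts = 10 + 5 = 15
Value per part = 540 / 15 = 36
First share = 10 * 36 = 360
Second share = 5 * 36 = 180
Larger share = 360

360


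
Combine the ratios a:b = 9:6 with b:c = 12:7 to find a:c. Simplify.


Given a:b = 9:6 and b:c = 12:7
Make b consistent. Multiply first ratio by 12: a:b = 108:72
Multiply second ratio by 6: b:c = 72:42
Now b = 72 in both, so a:b:c = 108:72:42
Therefore a:c = 108:42
Simplify by GCD: a:c = 18:7

18:7


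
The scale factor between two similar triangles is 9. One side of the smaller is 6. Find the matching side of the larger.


Similar triangles have proportional sides
Scale factor = 9
Smaller side = 6
Corresponding larger side = 6 * 9
= 54

54


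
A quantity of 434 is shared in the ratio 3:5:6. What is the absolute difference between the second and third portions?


Total parts = 3 + 5 + 6 = 14
Value per part = 434 / 14 = 31
Shares: 3*31=93, 5*31=155, 6*31=186
Second share = 155, third share = 186
Difference = |155 - 186| = 31

31


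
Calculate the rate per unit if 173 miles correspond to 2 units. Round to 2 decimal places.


Total miles = 173
Number of units = 2
Unit rate = 173 / 2
= 86.50 miles per unit

86.50


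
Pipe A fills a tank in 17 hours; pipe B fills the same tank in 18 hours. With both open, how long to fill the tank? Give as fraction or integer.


Rate of A = 1/17 job per hour
Rate of B = 1/18 job per hour
Combined rate = 1/17 + 1/18
Find common denominator: (18 + 17)/(17*18) = 35/306
Combined rate = 35/306 job per hour
Time together = 1 / (35/306) = 306/35 hours

306/35


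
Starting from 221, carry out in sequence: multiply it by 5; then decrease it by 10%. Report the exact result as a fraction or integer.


Start with 221.
Step 1: Multiply by 5: 221 * 5 = 1105
Step 2: Decrease by 10%: 1105 * 90/100 = 1989/2
Final result = 1989/2

1989/2


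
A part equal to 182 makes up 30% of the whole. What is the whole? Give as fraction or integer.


Given: 182 is 30% of the whole
Set up: 182 = 30/100 * whole
whole = 182 * 100 / 30
whole = 18200 / 30
whole = 1820/3

1820/3


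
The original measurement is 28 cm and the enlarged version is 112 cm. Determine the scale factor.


Original length = 28 cm
Scaled length = 112 cm
Scale factor = 112 / 28
= 4

4


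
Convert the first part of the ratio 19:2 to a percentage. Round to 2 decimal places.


Total parts = 19 + 2 = 21
First part fraction = 19/21
Percentage = (19/21) * 100
= 0.904762 * 100
= 90.48%

90.48


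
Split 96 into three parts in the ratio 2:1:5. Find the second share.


Ratio = 2:1:5
Total parts = 2 + 1 + 5 = 8
Value per part = 96 / 8 = 12
First share = 2 * 12 = 24
Middle share = 1 * 12 = 12
Third share = 5 * 12 = 60

12


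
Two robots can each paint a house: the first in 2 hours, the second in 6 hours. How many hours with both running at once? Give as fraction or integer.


Rate of A = 1/2 job per hour
Rate of B = 1/6 job per hour
Combined rate = 1/2 + 1/6
Find common denominator: (6 + 2)/(2*6) = 8/12
Combined rate = 2/3 job per hour
Time together = 1 / (2/3) = 3/2 hours

3/2


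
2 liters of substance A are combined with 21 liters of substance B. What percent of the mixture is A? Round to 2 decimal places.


Volume of A = 2 L
Volume of B = 21 L
Total volume = 2 + 21 = 23 L
Percentage of A = (2/23) * 100
= 8.70%

8.70


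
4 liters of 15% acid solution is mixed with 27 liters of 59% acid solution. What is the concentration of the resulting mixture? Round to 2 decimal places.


Solute in mixture 1 = 15% of 4 L = 4*15/100 = 3/5 L
Solute in mixture 2 = 59% of 27 L = 27*59/100 = 1593/100 L
Total solute = 3/5 + 1593/100 = 1653/100 L
Total volume = 4 + 27 = 31 L
Final concentration = 1653/100/31 * 100 = 53.32%

53.32


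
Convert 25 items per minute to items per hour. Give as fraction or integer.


Converting from per minute to per hour
Rate = 25 items per minute
Multiply by 60: 25 * 60
= 1500 items per hour

1500


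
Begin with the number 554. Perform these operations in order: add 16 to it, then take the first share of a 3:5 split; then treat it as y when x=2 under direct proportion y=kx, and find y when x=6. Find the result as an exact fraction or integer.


Start with 554.
Step 1: Add 16: 554+16=570; split 3:5 first = 570*3/8 = 855/4
Step 2: Direct prop: k = (855/4)/2; new y = k*6 = 855/4*6/2 = 2565/4
Final result = 2565/4

2565/4


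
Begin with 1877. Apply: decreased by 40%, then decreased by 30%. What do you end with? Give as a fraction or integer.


Start: 1877
Step 1: decrease by 40% => multiply by 60/100
  1877 * 60/100 = 5631/5
Step 2: decrease by 30% => multiply by 70/100
  5631/5 * 70/100 = 39417/50
Final value = 39417/50

39417/50


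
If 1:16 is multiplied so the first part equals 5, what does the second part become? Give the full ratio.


Original ratio: 1:16
First term target: 5
Scale factor = 5 / 1 = 5
Multiply second term: 16 * 5 = 80
Equivalent ratio = 5:80

5:80


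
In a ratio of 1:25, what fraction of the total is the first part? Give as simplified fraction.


Total parts = 1 + 25 = 26
First part fraction = 1/26
Simplify: 1/26 = 1/26

1/26


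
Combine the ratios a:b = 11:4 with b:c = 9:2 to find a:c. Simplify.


Given a:b = 11:4 and b:c = 9:2
Make b consistent. Multiply first ratio by 9: a:b = 99:36
Multiply second ratio by 4: b:c = 36:8
Now b = 36 in both, so a:b:c = 99:36:8
Therefore a:c = 99:8
Simplify by GCD: a:c = 99:8

99:8


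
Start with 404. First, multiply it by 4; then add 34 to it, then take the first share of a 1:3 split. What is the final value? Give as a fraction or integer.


Start with 404.
Step 1: Multiply by 4: 404 * 4 = 1616
Step 2: Add 34: 1616+34=1650; split 1:3 first = 1650*1/4 = 825/2
Final result = 825/2

825/2


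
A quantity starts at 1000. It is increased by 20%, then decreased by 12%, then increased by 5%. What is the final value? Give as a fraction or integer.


Start: 1000
Step 1: increase by 20% => multiply by 120/100
  1000 * 120/100 = 1200
Step 2: decrease by 12% => multiply by 88/100
  1200 * 88/100 = 1056
Step 3: increase by 5% => multiply by 105/100
  1056 * 105/100 = 5544/5
Final value = 5544/5

5544/5


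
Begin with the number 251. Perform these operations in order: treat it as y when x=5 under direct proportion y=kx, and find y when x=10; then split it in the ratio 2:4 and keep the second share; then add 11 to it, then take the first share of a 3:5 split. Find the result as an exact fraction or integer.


Start with 251.
Step 1: Direct prop: k = (251)/5; new y = k*10 = 251*10/5 = 502
Step 2: Split 2:4, second share = 502 * 4/6 = 1004/3
Step 3: Add 11: 1004/3+11=1037/3; split 3:5 first = 1037/3*3/8 = 1037/8
Final result = 1037/8

1037/8


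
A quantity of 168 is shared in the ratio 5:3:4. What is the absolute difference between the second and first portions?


Total parts = 5 + 3 + 4 = 12
Value per part = 168 / 12 = 14
Shares: 5*14=70, 3*14=42, 4*14=56
Second share = 42, first share = 70
Difference = |42 - 70| = 28

28


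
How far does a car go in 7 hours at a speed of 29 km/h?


Using distance = speed * time
Speed = 29 km/h
Time = 7 hours
Distance = 29 * 7
= 203 km

203


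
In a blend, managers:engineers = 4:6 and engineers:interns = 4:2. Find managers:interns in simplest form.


Given a:b = 4:6 and b:c = 4:2
Make b consistent. Multiply first ratio by 4: a:b = 16:24
Multiply second ratio by 6: b:c = 24:12
Now b = 24 in both, so a:b:c = 16:24:12
Therefore a:c = 16:12
Simplify by GCD: a:c = 4:3

4:3


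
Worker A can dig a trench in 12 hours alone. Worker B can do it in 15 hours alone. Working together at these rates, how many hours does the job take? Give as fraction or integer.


Rate of A = 1/12 job per hour
Rate of B = 1/15 job per hour
Combined rate = 1/12 + 1/15
Find common denominator: (15 + 12)/(12*15) = 27/180
Combined rate = 3/20 job per hour
Time together = 1 / (3/20) = 20/3 hours

20/3


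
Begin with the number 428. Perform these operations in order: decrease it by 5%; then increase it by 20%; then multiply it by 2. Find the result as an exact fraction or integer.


Start with 428.
Step 1: Decrease by 5%: 428 * 95/100 = 2033/5
Step 2: Increase by 20%: 2033/5 * 120/100 = 12198/25
Step 3: Multiply by 2: 12198/25 * 2 = 24396/25
Final result = 24396/25

24396/25


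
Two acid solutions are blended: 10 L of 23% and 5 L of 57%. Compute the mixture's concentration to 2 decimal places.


Solute in mixture 1 = 23% of 10 L = 10*23/100 = 23/10 L
Solute in mixture 2 = 57% of 5 L = 5*57/100 = 57/20 L
Total solute = 23/10 + 57/20 = 103/20 L
Total volume = 10 + 5 = 15 L
Final concentration = 103/20/15 * 100 = 34.33%

34.33


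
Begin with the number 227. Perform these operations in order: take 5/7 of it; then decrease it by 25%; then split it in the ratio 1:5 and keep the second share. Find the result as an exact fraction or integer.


Start with 227.
Step 1: Take 5/7: 227 * 5/7 = 1135/7
Step 2: Decrease by 25%: 1135/7 * 75/100 = 3405/28
Step 3: Split 1:5, second share = 3405/28 * 5/6 = 5675/56
Final result = 5675/56

5675/56


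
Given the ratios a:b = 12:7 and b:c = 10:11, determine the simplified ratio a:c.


Given a:b = 12:7 and b:c = 10:11
Make b consistent. Multiply first ratio by 10: a:b = 120:70
Multiply second ratio by 7: b:c = 70:77
Now b = 70 in both, so a:b:c = 120:70:77
Therefore a:c = 120:77
Simplify by GCD: a:c = 120:77

120:77


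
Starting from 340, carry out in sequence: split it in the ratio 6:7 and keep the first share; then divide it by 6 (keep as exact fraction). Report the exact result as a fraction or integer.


Start with 340.
Step 1: Split 6:7, first share = 340 * 6/13 = 2040/13
Step 2: Divide by 6: 2040/13 / 6 = 340/13
Final result = 340/13

340/13


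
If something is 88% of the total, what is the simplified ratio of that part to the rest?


Part = 88%, Remainder = 12%
Ratio = 88:12
GCD(88, 12) = 4
Simplify: 22:3 = 22:3

22:3


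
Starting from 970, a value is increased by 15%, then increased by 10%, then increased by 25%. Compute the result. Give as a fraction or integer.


Start: 970
Step 1: increase by 15% => multiply by 115/100
  970 * 115/100 = 2231/2
Step 2: increase by 10% => multiply by 110/100
  2231/2 * 110/100 = 24541/20
Step 3: increase by 25% => multiply by 125/100
  24541/20 * 125/100 = 24541/16
Final value = 24541/16

24541/16


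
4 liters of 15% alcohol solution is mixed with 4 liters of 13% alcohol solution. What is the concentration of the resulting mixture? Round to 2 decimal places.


Solute in mixture 1 = 15% of 4 L = 4*15/100 = 3/5 L
Solute in mixture 2 = 13% of 4 L = 4*13/100 = 13/25 L
Total solute = 3/5 + 13/25 = 28/25 L
Total volume = 4 + 4 = 8 L
Final concentration = 28/25/8 * 100 = 14.00%

14.00


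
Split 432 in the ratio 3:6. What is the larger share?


Total parts = 3 + 6 = 9
Value per part = 432 / 9 = 48
First share = 3 * 48 = 144
Second share = 6 * 48 = 288
Larger share = 288

288


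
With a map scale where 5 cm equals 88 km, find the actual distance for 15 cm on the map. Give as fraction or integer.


Map scale: 5 cm = 88 km
Measured distance on map = 15 cm
Set up proportion: 15 * 88 / 5
= 1320 / 5
= 264 km

264


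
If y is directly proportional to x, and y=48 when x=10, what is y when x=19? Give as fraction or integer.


Direct proportion: y = kx
Find k: k = 48/10 = 24/5
Compute y at x=19: y = 24/5 * 19
y = 456/5

456/5


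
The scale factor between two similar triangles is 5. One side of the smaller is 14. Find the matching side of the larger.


Similar triangles have proportional sides
Scale factor = 5
Smaller side = 14
Corresponding larger side = 14 * 5
= 70

70


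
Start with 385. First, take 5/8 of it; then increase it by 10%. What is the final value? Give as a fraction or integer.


Start with 385.
Step 1: Take 5/8: 385 * 5/8 = 1925/8
Step 2: Increase by 10%: 1925/8 * 110/100 = 4235/16
Final result = 4235/16

4235/16


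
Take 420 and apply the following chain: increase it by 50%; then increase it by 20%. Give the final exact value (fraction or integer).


Start with 420.
Step 1: Increase by 50%: 420 * 150/100 = 630
Step 2: Increase by 20%: 630 * 120/100 = 756
Final result = 756

756


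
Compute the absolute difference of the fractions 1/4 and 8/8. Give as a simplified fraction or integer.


Simplify: 1/4 = 1/4 and 8/8 = 1
Find common denominator: LCD = 4
Convert: 1/4 and 4/4
Difference = |1 - 4|/4 = 3/4
Simplified = 3/4

3/4


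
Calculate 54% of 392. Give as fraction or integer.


Compute 54% of 392
Convert percentage: 54% = 54/100
Multiply: 392 * 54/100
= 21168/100
= 5292/25

5292/25


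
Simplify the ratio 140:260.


Find GCD(140, 260)
GCD = 20
Divide both by 20: 140/20 = 7, 260/20 = 13
Simplified ratio = 7:13

7:13


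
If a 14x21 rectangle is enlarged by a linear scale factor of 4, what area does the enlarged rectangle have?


Original dimensions: 14 x 21
Enlargement factor = 4
New width = 14 * 4 = 56
New height = 21 * 4 = 84
New area = 56 * 84 = 4704

4704


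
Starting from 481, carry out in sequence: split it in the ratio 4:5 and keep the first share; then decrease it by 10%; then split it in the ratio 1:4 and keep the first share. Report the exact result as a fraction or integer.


Start with 481.
Step 1: Split 4:5, first share = 481 * 4/9 = 1924/9
Step 2: Decrease by 10%: 1924/9 * 90/100 = 962/5
Step 3: Split 1:4, first share = 962/5 * 1/5 = 962/25
Final result = 962/25

962/25


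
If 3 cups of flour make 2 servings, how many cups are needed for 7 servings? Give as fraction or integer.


Original: 3 cups for 2 servings
Target servings = 7
Scaling factor = 7/2
New amount = 3 * 7/2
= 21/2
= 21/2 cups

21/2


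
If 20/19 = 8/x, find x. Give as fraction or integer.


Setting up: 20/19 = 8/x
Cross multiply: 20 * x = 19 * 8
20x = 152
x = 152/20
x = 38/5

38/5


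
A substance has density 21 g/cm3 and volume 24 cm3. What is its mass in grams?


Using mass = density * volume
Density = 21 g/cm3
Volume = 24 cm3
Mass = 21 * 24
= 504 g

504


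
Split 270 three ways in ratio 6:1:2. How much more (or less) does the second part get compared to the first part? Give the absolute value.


Total parts = 6 + 1 + 2 = 9
Value per part = 270 / 9 = 30
Shares: 6*30=180, 1*30=30, 2*30=60
Second share = 30, first share = 180
Difference = |30 - 180| = 150

150


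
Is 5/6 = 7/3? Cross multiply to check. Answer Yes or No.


Cross multiply to check 5/6 = 7/3
Left cross product: 5 * 3 = 15
Right cross product: 6 * 7 = 42
15 != 42
Not equal, so proportions differ => No

No


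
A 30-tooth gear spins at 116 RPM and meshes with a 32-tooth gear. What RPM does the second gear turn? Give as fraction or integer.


Gear ratio: teeth_A * RPM_A = teeth_B * RPM_B
30 * 116 = 32 * RPM_B
3480 = 32 * RPM_B
RPM_B = 3480 / 32
RPM_B = 435/4

435/4


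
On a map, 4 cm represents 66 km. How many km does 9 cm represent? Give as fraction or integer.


Map scale: 4 cm = 66 km
Measured distance on map = 9 cm
Set up proportion: 9 * 66 / 4
= 594 / 4
= 297/2 km

297/2


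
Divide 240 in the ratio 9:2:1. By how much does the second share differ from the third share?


Total parts = 9 + 2 + 1 = 12
Value per part = 240 / 12 = 20
Shares: 9*20=180, 2*20=40, 1*20=20
Second share = 40, third share = 20
Difference = |40 - 20| = 20

20


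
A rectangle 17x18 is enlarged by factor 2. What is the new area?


Original dimensions: 17 x 18
Enlargement factor = 2
New width = 17 * 2 = 34
New height = 18 * 2 = 36
New area = 34 * 36 = 1224

1224


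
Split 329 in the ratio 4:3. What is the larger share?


Total parts = 4 + 3 = 7
Value per part = 329 / 7 = 47
First share = 4 * 47 = 188
Second share = 3 * 47 = 141
Larger share = 188

188


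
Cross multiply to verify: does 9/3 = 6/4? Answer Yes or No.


Cross multiply to check 9/3 = 6/4
Left cross product: 9 * 4 = 36
Right cross product: 3 * 6 = 18
36 != 18
Not equal, so proportions differ => No

No


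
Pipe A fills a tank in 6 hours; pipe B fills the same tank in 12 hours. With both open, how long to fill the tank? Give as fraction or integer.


Rate of A = 1/6 job per hour
Rate of B = 1/12 job per hour
Combined rate = 1/6 + 1/12
Find common denominator: (12 + 6)/(6*12) = 18/72
Combined rate = 1/4 job per hour
Time together = 1 / (1/4) = 4 hours

4


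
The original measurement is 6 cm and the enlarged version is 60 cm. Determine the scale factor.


Original length = 6 cm
Scaled length = 60 cm
Scale factor = 60 / 6
= 10

10


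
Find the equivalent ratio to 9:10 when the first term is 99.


Original ratio: 9:10
First term target: 99
Scale factor = 99 / 9 = 11
Multiply second term: 10 * 11 = 110
Equivalent ratio = 99:110

99:110


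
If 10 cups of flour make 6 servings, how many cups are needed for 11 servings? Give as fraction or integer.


Original: 10 cups for 6 servings
Target servings = 11
Scaling factor = 11/6
New amount = 10 * 11/6
= 110/6
= 55/3 cups

55/3


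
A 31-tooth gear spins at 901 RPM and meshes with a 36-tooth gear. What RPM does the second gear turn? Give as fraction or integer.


Gear ratio: teeth_A * RPM_A = teeth_B * RPM_B
31 * 901 = 36 * RPM_B
27931 = 36 * RPM_B
RPM_B = 27931 / 36
RPM_B = 27931/36

27931/36


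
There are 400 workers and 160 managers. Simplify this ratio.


Find GCD(400, 160)
GCD = 80
Divide both by 80: 400/80 = 5, 160/80 = 2
Simplified ratio = 5:2

5:2


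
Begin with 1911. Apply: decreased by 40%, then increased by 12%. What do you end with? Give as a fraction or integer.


Start: 1911
Step 1: decrease by 40% => multiply by 60/100
  1911 * 60/100 = 5733/5
Step 2: increase by 12% => multiply by 112/100
  5733/5 * 112/100 = 160524/125
Final value = 160524/125

160524/125


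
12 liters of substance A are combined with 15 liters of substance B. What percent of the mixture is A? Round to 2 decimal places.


Volume of A = 12 L
Volume of B = 15 L
Total volume = 12 + 15 = 27 L
Percentage of A = (12/27) * 100
= 44.44%

44.44


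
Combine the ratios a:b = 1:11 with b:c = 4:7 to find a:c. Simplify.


Given a:b = 1:11 and b:c = 4:7
Make b consistent. Multiply first ratio by 4: a:b = 4:44
Multiply second ratio by 11: b:c = 44:77
Now b = 44 in both, so a:b:c = 4:44:77
Therefore a:c = 4:77
Simplify by GCD: a:c = 4:77

4:77


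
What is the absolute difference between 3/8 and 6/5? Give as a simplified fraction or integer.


Simplify: 3/8 = 3/8 and 6/5 = 6/5
Find common denominator: LCD = 40
Convert: 15/40 and 48/40
Difference = |15 - 48|/40 = 33/40
Simplified = 33/40

33/40


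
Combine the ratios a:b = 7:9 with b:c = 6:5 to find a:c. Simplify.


Given a:b = 7:9 and b:c = 6:5
Make b consistent. Multiply first ratio by 6: a:b = 42:54
Multiply second ratio by 9: b:c = 54:45
Now b = 54 in both, so a:b:c = 42:54:45
Therefore a:c = 42:45
Simplify by GCD: a:c = 14:15

14:15


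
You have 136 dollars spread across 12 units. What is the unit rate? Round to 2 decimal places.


Total dollars = 136
Number of units = 12
Unit rate = 136 / 12
= 11.33 dollars per unit

11.33


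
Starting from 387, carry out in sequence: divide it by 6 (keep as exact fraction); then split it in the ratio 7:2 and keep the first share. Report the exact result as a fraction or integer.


Start with 387.
Step 1: Divide by 6: 387 / 6 = 129/2
Step 2: Split 7:2, first share = 129/2 * 7/9 = 301/6
Final result = 301/6

301/6


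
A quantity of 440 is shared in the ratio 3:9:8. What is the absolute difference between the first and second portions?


Total parts = 3 + 9 + 8 = 20
Value per part = 440 / 20 = 22
Shares: 3*22=66, 9*22=198, 8*22=176
First share = 66, second share = 198
Difference = |66 - 198| = 132

132


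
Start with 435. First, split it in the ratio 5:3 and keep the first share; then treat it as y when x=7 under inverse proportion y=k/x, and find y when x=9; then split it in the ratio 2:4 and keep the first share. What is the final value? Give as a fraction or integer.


Start with 435.
Step 1: Split 5:3, first share = 435 * 5/8 = 2175/8
Step 2: Inverse prop: k = (2175/8)*7; new y = k/9 = 2175/8*7/9 = 5075/24
Step 3: Split 2:4, first share = 5075/24 * 2/6 = 5075/72
Final result = 5075/72

5075/72


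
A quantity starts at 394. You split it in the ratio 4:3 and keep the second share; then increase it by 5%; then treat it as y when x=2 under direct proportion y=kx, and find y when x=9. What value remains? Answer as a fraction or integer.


Start with 394.
Step 1: Split 4:3, second share = 394 * 3/7 = 1182/7
Step 2: Increase by 5%: 1182/7 * 105/100 = 1773/10
Step 3: Direct prop: k = (1773/10)/2; new y = k*9 = 1773/10*9/2 = 15957/20
Final result = 15957/20

15957/20


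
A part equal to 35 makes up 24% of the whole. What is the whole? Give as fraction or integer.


Given: 35 is 24% of the whole
Set up: 35 = 24/100 * whole
whole = 35 * 100 / 24
whole = 3500 / 24
whole = 875/6

875/6


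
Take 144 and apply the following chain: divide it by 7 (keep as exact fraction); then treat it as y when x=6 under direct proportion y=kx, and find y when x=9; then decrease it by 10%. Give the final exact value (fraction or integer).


Start with 144.
Step 1: Divide by 7: 144 / 7 = 144/7
Step 2: Direct prop: k = (144/7)/6; new y = k*9 = 144/7*9/6 = 216/7
Step 3: Decrease by 10%: 216/7 * 90/100 = 972/35
Final result = 972/35

972/35


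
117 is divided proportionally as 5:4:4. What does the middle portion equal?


Ratio = 5:4:4
Total parts = 5 + 4 + 4 = 13
Value per part = 117 / 13 = 9
First share = 5 * 9 = 45
Middle share = 4 * 9 = 36
Third share = 4 * 9 = 36

36


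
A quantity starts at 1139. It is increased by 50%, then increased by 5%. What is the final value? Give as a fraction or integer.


Start: 1139
Step 1: increase by 50% => multiply by 150/100
  1139 * 150/100 = 3417/2
Step 2: increase by 5% => multiply by 105/100
  3417/2 * 105/100 = 71757/40
Final value = 71757/40

71757/40


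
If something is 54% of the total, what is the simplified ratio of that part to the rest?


Part = 54%, Remainder = 46%
Ratio = 54:46
GCD(54, 46) = 2
Simplify: 27:23 = 27:23

27:23


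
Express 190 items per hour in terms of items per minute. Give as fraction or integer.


Converting from per hour to per minute
Rate = 190 items per hour
Divide by 60: 190/60
= 19/6 items per minute

19/6


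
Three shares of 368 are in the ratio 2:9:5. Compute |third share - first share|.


Total parts = 2 + 9 + 5 = 16
Value per part = 368 / 16 = 23
Shares: 2*23=46, 9*23=207, 5*23=115
Third share = 115, first share = 46
Difference = |115 - 46| = 69

69


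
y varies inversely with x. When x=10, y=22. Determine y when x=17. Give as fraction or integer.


Inverse proportion: y = k/x
Find k: k = 10 * 22 = 220
Compute y at x=17: y = 220/17
y = 220/17

220/17


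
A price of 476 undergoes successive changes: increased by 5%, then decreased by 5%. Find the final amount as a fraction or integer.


Start: 476
Step 1: increase by 5% => multiply by 105/100
  476 * 105/100 = 2499/5
Step 2: decrease by 5% => multiply by 95/100
  2499/5 * 95/100 = 47481/100
Final value = 47481/100

47481/100


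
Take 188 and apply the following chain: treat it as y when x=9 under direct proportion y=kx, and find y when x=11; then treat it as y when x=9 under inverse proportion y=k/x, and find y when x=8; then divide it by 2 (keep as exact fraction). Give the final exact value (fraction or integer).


Start with 188.
Step 1: Direct prop: k = (188)/9; new y = k*11 = 188*11/9 = 2068/9
Step 2: Inverse prop: k = (2068/9)*9; new y = k/8 = 2068/9*9/8 = 517/2
Step 3: Divide by 2: 517/2 / 2 = 517/4
Final result = 517/4

517/4


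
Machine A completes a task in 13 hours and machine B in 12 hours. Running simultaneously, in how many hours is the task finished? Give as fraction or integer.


Rate of A = 1/13 job per hour
Rate of B = 1/12 job per hour
Combined rate = 1/13 + 1/12
Find common denominator: (12 + 13)/(13*12) = 25/156
Combined rate = 25/156 job per hour
Time together = 1 / (25/156) = 156/25 hours

156/25


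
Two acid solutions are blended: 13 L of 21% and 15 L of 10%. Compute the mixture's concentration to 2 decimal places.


Solute in mixture 1 = 21% of 13 L = 13*21/100 = 273/100 L
Solute in mixture 2 = 10% of 15 L = 15*10/100 = 3/2 L
Total solute = 273/100 + 3/2 = 423/100 L
Total volume = 13 + 15 = 28 L
Final concentration = 423/100/28 * 100 = 15.11%

15.11


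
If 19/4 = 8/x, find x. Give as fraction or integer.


Setting up: 19/4 = 8/x
Cross multiply: 19 * x = 4 * 8
19x = 32
x = 32/19
x = 32/19

32/19
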